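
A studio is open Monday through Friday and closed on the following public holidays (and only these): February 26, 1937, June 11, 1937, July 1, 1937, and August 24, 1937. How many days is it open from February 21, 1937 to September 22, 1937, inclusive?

February 21, 1937 is a Sunday.
That's 214 days from start to end, counting both.
214 = 7 × 30 + 4, so there are 30 full weeks plus 4 extra days.
Each full week contributes 5 weekdays (Mon–Fri): 30 × 5 = 150.
The 4 extra days are Sun, Mon, Tue, Wed — 3 of them qualify.
Total: 150 + 3 = 153.
Holidays: February 26, 1937 (Fri); June 11, 1937 (Fri); July 1, 1937 (Thu); August 24, 1937 (Tue).
All 4 holidays fall on weekdays, so subtract 4.
Business days: 153 − 4 = 149.

149 working days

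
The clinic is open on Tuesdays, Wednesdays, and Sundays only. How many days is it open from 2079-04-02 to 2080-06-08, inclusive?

2079-04-02 is a Sunday.
That's 434 days from start to end, counting both.
434 = 7 × 62, so the span is exactly 62 full weeks.
Each full week contributes 3 days from the set (Tue, Wed, Sun): 62 × 3 = 186.
Total: 186.

186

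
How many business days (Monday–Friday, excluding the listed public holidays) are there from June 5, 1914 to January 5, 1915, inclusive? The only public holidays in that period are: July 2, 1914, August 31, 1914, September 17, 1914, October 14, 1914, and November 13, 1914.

June 5, 1914 is a Friday.
The range spans 215 days (inclusive of both endpoints).
215 = 7 × 30 + 5, so there are 30 full weeks plus 5 extra days.
Each full week contributes 5 weekdays (Mon–Fri): 30 × 5 = 150.
The 5 extra days are Friday, Saturday, Sunday, Monday, Tuesday — 3 of them qualify.
Total: 150 + 3 = 153.
Holidays: July 2, 1914 (Thu); August 31, 1914 (Mon); September 17, 1914 (Thu); October 14, 1914 (Wed); November 13, 1914 (Fri).
All 5 holidays fall on weekdays, so subtract 5.
Business days: 153 − 5 = 148.

148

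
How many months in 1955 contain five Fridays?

4

A month has five Fridays exactly when Friday falls within its first (length − 28) days.
Jan: 31 days, starts Sat → 5 of Sat, Sun, Mon
Feb: 28 days, starts Tue → 5 of (none)
Mar: 31 days, starts Tue → 5 of Tue, Wed, Thu
Apr: 30 days, starts Fri → 5 of Fri, Sat ✓
May: 31 days, starts Sun → 5 of Sun, Mon, Tue
Jun: 30 days, starts Wed → 5 of Wed, Thu
Jul: 31 days, starts Fri → 5 of Fri, Sat, Sun ✓
Aug: 31 days, starts Mon → 5 of Mon, Tue, Wed
Sep: 30 days, starts Thu → 5 of Thu, Fri ✓
Oct: 31 days, starts Sat → 5 of Sat, Sun, Mon
Nov: 30 days, starts Tue → 5 of Tue, Wed
Dec: 31 days, starts Thu → 5 of Thu, Fri, Sat ✓
Months with five Fridays: Apr, Jul, Sep, Dec.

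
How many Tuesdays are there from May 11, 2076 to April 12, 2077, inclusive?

48

May 11, 2076 is a Monday.
From May 11, 2076 to April 12, 2077 is 337 days inclusive.
337 = 7 × 48 + 1, so there are 48 full weeks plus 1 extra day.
Each full week contributes one Tuesday: 48 so far.
The 1 extra day is Monday — none qualify.
Total: 48 + 0 = 48.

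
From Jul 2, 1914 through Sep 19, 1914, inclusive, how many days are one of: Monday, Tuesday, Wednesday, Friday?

Jul 2, 1914 is a Thursday.
That's 80 days from start to end, counting both.
80 = 7 × 11 + 3, so there are 11 full weeks plus 3 extra days.
Each full week contributes 4 days from the set (Mon, Tue, Wed, Fri): 11 × 4 = 44.
The 3 extra days are Thu, Fri, Sat — 1 of them qualifies.
Total: 44 + 1 = 45.

45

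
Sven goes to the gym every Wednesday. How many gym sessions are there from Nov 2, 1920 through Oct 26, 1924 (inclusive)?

208

Nov 2, 1920 is a Tuesday.
From Nov 2, 1920 to Oct 26, 1924 is 1455 days inclusive.
1455 = 7 × 207 + 6, so there are 207 full weeks plus 6 extra days.
Each full week contributes one Wednesday: 207 so far.
The 6 extra days are Tuesday, Wednesday, Thursday, Friday, Saturday, Sunday — 1 of them qualifies.
Total: 207 + 1 = 208.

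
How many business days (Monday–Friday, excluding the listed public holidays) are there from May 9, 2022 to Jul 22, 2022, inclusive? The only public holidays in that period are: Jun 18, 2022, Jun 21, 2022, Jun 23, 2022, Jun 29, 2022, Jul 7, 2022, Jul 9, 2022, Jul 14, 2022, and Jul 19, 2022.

49

May 9, 2022 is a Monday.
That's 75 days from start to end, counting both.
75 = 7 × 10 + 5, so there are 10 full weeks plus 5 extra days.
Each full week contributes 5 weekdays (Mon–Fri): 10 × 5 = 50.
The 5 extra days are Monday, Tuesday, Wednesday, Thursday, Friday — 5 of them qualify.
Total: 50 + 5 = 55.
Holidays: Jun 18, 2022 (Sat); Jun 21, 2022 (Tue); Jun 23, 2022 (Thu); Jun 29, 2022 (Wed); Jul 7, 2022 (Thu); Jul 9, 2022 (Sat); Jul 14, 2022 (Thu); Jul 19, 2022 (Tue).
6 of the 8 holidays fall on weekdays; the rest are weekends and were already excluded.
Business days: 55 − 6 = 49.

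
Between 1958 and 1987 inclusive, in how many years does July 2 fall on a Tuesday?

Day of week of July 2 in each year:
1958: Wed, 1959: Thu, 1960: Sat, 1961: Sun, 1962: Mon, 1963: Tue ✓, 1964: Thu, 1965: Fri, 1966: Sat, 1967: Sun, 1968: Tue ✓, 1969: Wed, 1970: Thu, 1971: Fri, 1972: Sun, 1973: Mon, 1974: Tue ✓, 1975: Wed, 1976: Fri, 1977: Sat, 1978: Sun, 1979: Mon, 1980: Wed, 1981: Thu, 1982: Fri, 1983: Sat, 1984: Mon, 1985: Tue ✓, 1986: Wed, 1987: Thu
Tuesdays: 1963, 1968, 1974, 1985.

4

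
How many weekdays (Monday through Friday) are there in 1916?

Jan 1, 1916 is a Saturday.
That's 366 days from start to end, counting both.
366 = 7 × 52 + 2, so there are 52 full weeks plus 2 extra days.
Each full week contributes 5 weekdays (Mon–Fri): 52 × 5 = 260.
The 2 extra days are Saturday, Sunday — none qualify.
Total: 260 + 0 = 260.

260 weekdays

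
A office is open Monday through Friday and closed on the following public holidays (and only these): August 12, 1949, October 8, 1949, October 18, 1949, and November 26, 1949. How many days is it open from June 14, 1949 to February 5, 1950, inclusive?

167

June 14, 1949 is a Tuesday.
That's 237 days from start to end, counting both.
237 = 7 × 33 + 6, so there are 33 full weeks plus 6 extra days.
Each full week contributes 5 weekdays (Mon–Fri): 33 × 5 = 165.
The 6 extra days are Tue, Wed, Thu, Fri, Sat, Sun — 4 of them qualify.
Total: 165 + 4 = 169.
Holidays: August 12, 1949 (Fri); October 8, 1949 (Sat); October 18, 1949 (Tue); November 26, 1949 (Sat).
2 of the 4 holidays fall on weekdays; the rest are weekends and were already excluded.
Business days: 169 − 2 = 167.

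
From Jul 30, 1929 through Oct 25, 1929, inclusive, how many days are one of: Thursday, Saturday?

Jul 30, 1929 is a Tuesday.
From Jul 30, 1929 to Oct 25, 1929 is 88 days inclusive.
88 = 7 × 12 + 4, so there are 12 full weeks plus 4 extra days.
Each full week contributes 2 days from the set (Thu, Sat): 12 × 2 = 24.
The 4 extra days are Tuesday, Wednesday, Thursday, Friday — 1 of them qualifies.
Total: 24 + 1 = 25.

25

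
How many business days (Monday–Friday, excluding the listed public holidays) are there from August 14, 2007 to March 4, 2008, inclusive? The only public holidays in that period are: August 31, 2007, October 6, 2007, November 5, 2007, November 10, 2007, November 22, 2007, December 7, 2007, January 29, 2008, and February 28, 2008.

August 14, 2007 is a Tuesday.
From August 14, 2007 to March 4, 2008 is 204 days inclusive.
204 = 7 × 29 + 1, so there are 29 full weeks plus 1 extra day.
Each full week contributes 5 weekdays (Mon–Fri): 29 × 5 = 145.
The 1 extra day is Tuesday — 1 of them qualifies.
Total: 145 + 1 = 146.
Holidays: August 31, 2007 (Fri); October 6, 2007 (Sat); November 5, 2007 (Mon); November 10, 2007 (Sat); November 22, 2007 (Thu); December 7, 2007 (Fri); January 29, 2008 (Tue); February 28, 2008 (Thu).
6 of the 8 holidays fall on weekdays; the rest are weekends and were already excluded.
Business days: 146 − 6 = 140.

140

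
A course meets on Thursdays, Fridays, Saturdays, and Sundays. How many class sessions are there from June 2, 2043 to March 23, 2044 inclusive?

168

June 2, 2043 is a Tuesday.
That's 296 days from start to end, counting both.
296 = 7 × 42 + 2, so there are 42 full weeks plus 2 extra days.
Each full week contributes 4 days from the set (Thu, Fri, Sat, Sun): 42 × 4 = 168.
The 2 extra days are Tuesday, Wednesday — none qualify.
Total: 168 + 0 = 168.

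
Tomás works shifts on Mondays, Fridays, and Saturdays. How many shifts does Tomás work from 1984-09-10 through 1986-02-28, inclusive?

1984-09-10 is a Monday.
That's 537 days from start to end, counting both.
537 = 7 × 76 + 5, so there are 76 full weeks plus 5 extra days.
Each full week contributes 3 days from the set (Mon, Fri, Sat): 76 × 3 = 228.
The 5 extra days are Monday, Tuesday, Wednesday, Thursday, Friday — 2 of them qualify.
Total: 228 + 2 = 230.

230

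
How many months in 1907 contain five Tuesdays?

A month has five Tuesdays exactly when Tuesday falls within its first (length − 28) days.
Jan: 31 days, starts Tue → 5 of Tue, Wed, Thu ✓
Feb: 28 days, starts Fri → 5 of (none)
Mar: 31 days, starts Fri → 5 of Fri, Sat, Sun
Apr: 30 days, starts Mon → 5 of Mon, Tue ✓
May: 31 days, starts Wed → 5 of Wed, Thu, Fri
Jun: 30 days, starts Sat → 5 of Sat, Sun
Jul: 31 days, starts Mon → 5 of Mon, Tue, Wed ✓
Aug: 31 days, starts Thu → 5 of Thu, Fri, Sat
Sep: 30 days, starts Sun → 5 of Sun, Mon
Oct: 31 days, starts Tue → 5 of Tue, Wed, Thu ✓
Nov: 30 days, starts Fri → 5 of Fri, Sat
Dec: 31 days, starts Sun → 5 of Sun, Mon, Tue ✓
Months with five Tuesdays: Jan, Apr, Jul, Oct, Dec.

5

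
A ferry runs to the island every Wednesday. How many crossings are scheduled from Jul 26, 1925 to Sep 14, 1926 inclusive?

Jul 26, 1925 is a Sunday.
The range spans 416 days (inclusive of both endpoints).
416 = 7 × 59 + 3, so there are 59 full weeks plus 3 extra days.
Each full week contributes one Wednesday: 59 so far.
The 3 extra days are Sun, Mon, Tue — none qualify.
Total: 59 + 0 = 59.

59 Wednesdays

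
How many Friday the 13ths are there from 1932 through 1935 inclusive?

Friday-the-13ths by year:
1932: May
1933: Jan, Oct
1934: Apr, Jul
1935: Sep, Dec

7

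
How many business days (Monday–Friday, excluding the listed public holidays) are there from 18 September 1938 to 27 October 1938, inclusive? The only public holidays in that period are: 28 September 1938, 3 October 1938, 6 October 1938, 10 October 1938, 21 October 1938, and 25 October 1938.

23 business days

18 September 1938 is a Sunday.
That's 40 days from start to end, counting both.
40 = 7 × 5 + 5, so there are 5 full weeks plus 5 extra days.
Each full week contributes 5 weekdays (Mon–Fri): 5 × 5 = 25.
The 5 extra days are Sun, Mon, Tue, Wed, Thu — 4 of them qualify.
Total: 25 + 4 = 29.
Holidays: 28 September 1938 (Wed); 3 October 1938 (Mon); 6 October 1938 (Thu); 10 October 1938 (Mon); 21 October 1938 (Fri); 25 October 1938 (Tue).
All 6 holidays fall on weekdays, so subtract 6.
Business days: 29 − 6 = 23.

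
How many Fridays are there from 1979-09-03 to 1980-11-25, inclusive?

1979-09-03 is a Monday.
The range spans 450 days (inclusive of both endpoints).
450 = 7 × 64 + 2, so there are 64 full weeks plus 2 extra days.
Each full week contributes one Friday: 64 so far.
The 2 extra days are Mon, Tue — none qualify.
Total: 64 + 0 = 64.

64 Fridays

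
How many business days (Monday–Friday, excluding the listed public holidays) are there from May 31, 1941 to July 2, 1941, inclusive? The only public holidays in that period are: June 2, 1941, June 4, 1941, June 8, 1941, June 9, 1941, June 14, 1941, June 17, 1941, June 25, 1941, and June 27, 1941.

17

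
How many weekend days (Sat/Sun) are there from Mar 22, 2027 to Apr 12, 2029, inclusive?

Mar 22, 2027 is a Monday.
From Mar 22, 2027 to Apr 12, 2029 is 753 days inclusive.
753 = 7 × 107 + 4, so there are 107 full weeks plus 4 extra days.
Each full week contributes 2 weekend days (Sat, Sun): 107 × 2 = 214.
The 4 extra days are Monday, Tuesday, Wednesday, Thursday — none qualify.
Total: 214 + 0 = 214.

214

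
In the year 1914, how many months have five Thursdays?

A month has five Thursdays exactly when Thursday falls within its first (length − 28) days.
Jan: 31 days, starts Thu → 5 of Thu, Fri, Sat ✓
Feb: 28 days, starts Sun → 5 of (none)
Mar: 31 days, starts Sun → 5 of Sun, Mon, Tue
Apr: 30 days, starts Wed → 5 of Wed, Thu ✓
May: 31 days, starts Fri → 5 of Fri, Sat, Sun
Jun: 30 days, starts Mon → 5 of Mon, Tue
Jul: 31 days, starts Wed → 5 of Wed, Thu, Fri ✓
Aug: 31 days, starts Sat → 5 of Sat, Sun, Mon
Sep: 30 days, starts Tue → 5 of Tue, Wed
Oct: 31 days, starts Thu → 5 of Thu, Fri, Sat ✓
Nov: 30 days, starts Sun → 5 of Sun, Mon
Dec: 31 days, starts Tue → 5 of Tue, Wed, Thu ✓
Months with five Thursdays: Jan, Apr, Jul, Oct, Dec.

5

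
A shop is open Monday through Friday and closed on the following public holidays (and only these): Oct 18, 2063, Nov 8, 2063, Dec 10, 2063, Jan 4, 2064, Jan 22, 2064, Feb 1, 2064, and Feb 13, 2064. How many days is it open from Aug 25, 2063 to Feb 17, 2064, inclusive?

118

Aug 25, 2063 is a Saturday.
From Aug 25, 2063 to Feb 17, 2064 is 177 days inclusive.
177 = 7 × 25 + 2, so there are 25 full weeks plus 2 extra days.
Each full week contributes 5 weekdays (Mon–Fri): 25 × 5 = 125.
The 2 extra days are Sat, Sun — none qualify.
Total: 125 + 0 = 125.
Holidays: Oct 18, 2063 (Thu); Nov 8, 2063 (Thu); Dec 10, 2063 (Mon); Jan 4, 2064 (Fri); Jan 22, 2064 (Tue); Feb 1, 2064 (Fri); Feb 13, 2064 (Wed).
All 7 holidays fall on weekdays, so subtract 7.
Business days: 125 − 7 = 118.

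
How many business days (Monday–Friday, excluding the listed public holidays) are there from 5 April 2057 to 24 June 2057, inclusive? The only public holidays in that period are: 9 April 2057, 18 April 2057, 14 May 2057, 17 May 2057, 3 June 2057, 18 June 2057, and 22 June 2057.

51 business days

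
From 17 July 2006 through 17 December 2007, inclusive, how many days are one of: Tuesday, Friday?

17 July 2006 is a Monday.
The range spans 519 days (inclusive of both endpoints).
519 = 7 × 74 + 1, so there are 74 full weeks plus 1 extra day.
Each full week contributes 2 days from the set (Tue, Fri): 74 × 2 = 148.
The 1 extra day is Monday — none qualify.
Total: 148 + 0 = 148.

148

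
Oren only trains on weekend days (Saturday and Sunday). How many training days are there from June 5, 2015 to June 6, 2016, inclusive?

June 5, 2015 is a Friday.
The range spans 368 days (inclusive of both endpoints).
368 = 7 × 52 + 4, so there are 52 full weeks plus 4 extra days.
Each full week contributes 2 weekend days (Sat, Sun): 52 × 2 = 104.
The 4 extra days are Friday, Saturday, Sunday, Monday — 2 of them qualify.
Total: 104 + 2 = 106.

106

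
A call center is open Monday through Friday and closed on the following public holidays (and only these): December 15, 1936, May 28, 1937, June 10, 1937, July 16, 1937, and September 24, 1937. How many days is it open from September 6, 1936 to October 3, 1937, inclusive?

275 working days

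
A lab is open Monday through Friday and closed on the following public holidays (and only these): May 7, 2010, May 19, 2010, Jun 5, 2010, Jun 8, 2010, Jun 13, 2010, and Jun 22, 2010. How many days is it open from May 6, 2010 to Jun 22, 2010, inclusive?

30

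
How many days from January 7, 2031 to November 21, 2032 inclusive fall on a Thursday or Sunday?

January 7, 2031 is a Tuesday.
That's 685 days from start to end, counting both.
685 = 7 × 97 + 6, so there are 97 full weeks plus 6 extra days.
Each full week contributes 2 days from the set (Thu, Sun): 97 × 2 = 194.
The 6 extra days are Tue, Wed, Thu, Fri, Sat, Sun — 2 of them qualify.
Total: 194 + 2 = 196.

196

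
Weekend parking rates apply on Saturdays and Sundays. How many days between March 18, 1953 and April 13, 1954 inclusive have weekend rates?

112

March 18, 1953 is a Wednesday.
The range spans 392 days (inclusive of both endpoints).
392 = 7 × 56, so the span is exactly 56 full weeks.
Each full week contributes 2 weekend days (Sat, Sun): 56 × 2 = 112.
Total: 112.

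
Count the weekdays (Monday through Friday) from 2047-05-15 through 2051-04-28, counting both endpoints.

1033

2047-05-15 is a Wednesday.
The range spans 1445 days (inclusive of both endpoints).
1445 = 7 × 206 + 3, so there are 206 full weeks plus 3 extra days.
Each full week contributes 5 weekdays (Mon–Fri): 206 × 5 = 1030.
The 3 extra days are Wednesday, Thursday, Friday — 3 of them qualify.
Total: 1030 + 3 = 1033.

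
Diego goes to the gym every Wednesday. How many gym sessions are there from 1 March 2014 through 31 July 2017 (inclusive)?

178 Wednesdays

1 March 2014 is a Saturday.
That's 1249 days from start to end, counting both.
1249 = 7 × 178 + 3, so there are 178 full weeks plus 3 extra days.
Each full week contributes one Wednesday: 178 so far.
The 3 extra days are Saturday, Sunday, Monday — none qualify.
Total: 178 + 0 = 178.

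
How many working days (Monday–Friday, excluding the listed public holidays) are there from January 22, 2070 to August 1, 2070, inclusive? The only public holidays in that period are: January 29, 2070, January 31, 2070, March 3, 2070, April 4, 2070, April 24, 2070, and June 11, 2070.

January 22, 2070 is a Wednesday.
From January 22, 2070 to August 1, 2070 is 192 days inclusive.
192 = 7 × 27 + 3, so there are 27 full weeks plus 3 extra days.
Each full week contributes 5 weekdays (Mon–Fri): 27 × 5 = 135.
The 3 extra days are Wednesday, Thursday, Friday — 3 of them qualify.
Total: 135 + 3 = 138.
Holidays: January 29, 2070 (Wed); January 31, 2070 (Fri); March 3, 2070 (Mon); April 4, 2070 (Fri); April 24, 2070 (Thu); June 11, 2070 (Wed).
All 6 holidays fall on weekdays, so subtract 6.
Business days: 138 − 6 = 132.

132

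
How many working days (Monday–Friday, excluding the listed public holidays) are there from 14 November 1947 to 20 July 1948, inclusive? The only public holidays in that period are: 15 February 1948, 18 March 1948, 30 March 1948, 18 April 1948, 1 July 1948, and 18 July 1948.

14 November 1947 is a Friday.
The range spans 250 days (inclusive of both endpoints).
250 = 7 × 35 + 5, so there are 35 full weeks plus 5 extra days.
Each full week contributes 5 weekdays (Mon–Fri): 35 × 5 = 175.
The 5 extra days are Friday, Saturday, Sunday, Monday, Tuesday — 3 of them qualify.
Total: 175 + 3 = 178.
Holidays: 15 February 1948 (Sun); 18 March 1948 (Thu); 30 March 1948 (Tue); 18 April 1948 (Sun); 1 July 1948 (Thu); 18 July 1948 (Sun).
3 of the 6 holidays fall on weekdays; the rest are weekends and were already excluded.
Business days: 178 − 3 = 175.

175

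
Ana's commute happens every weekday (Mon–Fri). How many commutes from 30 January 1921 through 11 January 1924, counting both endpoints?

30 January 1921 is a Sunday.
The range spans 1077 days (inclusive of both endpoints).
1077 = 7 × 153 + 6, so there are 153 full weeks plus 6 extra days.
Each full week contributes 5 weekdays (Mon–Fri): 153 × 5 = 765.
The 6 extra days are Sun, Mon, Tue, Wed, Thu, Fri — 5 of them qualify.
Total: 765 + 5 = 770.

770 weekdays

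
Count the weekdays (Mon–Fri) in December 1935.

22

1935-12-01 is a Sunday.
From 1935-12-01 to 1935-12-31 is 31 days inclusive.
31 = 7 × 4 + 3, so there are 4 full weeks plus 3 extra days.
Each full week contributes 5 weekdays (Mon–Fri): 4 × 5 = 20.
The 3 extra days are Sun, Mon, Tue — 2 of them qualify.
Total: 20 + 2 = 22.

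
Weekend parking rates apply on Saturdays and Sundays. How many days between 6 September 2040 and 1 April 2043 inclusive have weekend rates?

268

6 September 2040 is a Thursday.
The range spans 938 days (inclusive of both endpoints).
938 = 7 × 134, so the span is exactly 134 full weeks.
Each full week contributes 2 weekend days (Sat, Sun): 134 × 2 = 268.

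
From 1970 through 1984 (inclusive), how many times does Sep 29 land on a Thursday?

Day of week of September 29 in each year:
1970: Tue, 1971: Wed, 1972: Fri, 1973: Sat, 1974: Sun, 1975: Mon, 1976: Wed, 1977: Thu ✓, 1978: Fri, 1979: Sat, 1980: Mon, 1981: Tue, 1982: Wed, 1983: Thu ✓, 1984: Sat
Thursdays: 1977, 1983.

2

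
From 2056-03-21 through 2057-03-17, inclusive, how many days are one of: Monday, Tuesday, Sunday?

154

2056-03-21 is a Tuesday.
That's 362 days from start to end, counting both.
362 = 7 × 51 + 5, so there are 51 full weeks plus 5 extra days.
Each full week contributes 3 days from the set (Mon, Tue, Sun): 51 × 3 = 153.
The 5 extra days are Tuesday, Wednesday, Thursday, Friday, Saturday — 1 of them qualifies.
Total: 153 + 1 = 154.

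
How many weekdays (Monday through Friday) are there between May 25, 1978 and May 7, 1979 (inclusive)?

May 25, 1978 is a Thursday.
That's 348 days from start to end, counting both.
348 = 7 × 49 + 5, so there are 49 full weeks plus 5 extra days.
Each full week contributes 5 weekdays (Mon–Fri): 49 × 5 = 245.
The 5 extra days are Thursday, Friday, Saturday, Sunday, Monday — 3 of them qualify.
Total: 245 + 3 = 248.

248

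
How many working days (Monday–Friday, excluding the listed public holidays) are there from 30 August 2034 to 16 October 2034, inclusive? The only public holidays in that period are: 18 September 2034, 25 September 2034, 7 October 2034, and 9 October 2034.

30 August 2034 is a Wednesday.
The range spans 48 days (inclusive of both endpoints).
48 = 7 × 6 + 6, so there are 6 full weeks plus 6 extra days.
Each full week contributes 5 weekdays (Mon–Fri): 6 × 5 = 30.
The 6 extra days are Wed, Thu, Fri, Sat, Sun, Mon — 4 of them qualify.
Total: 30 + 4 = 34.
Holidays: 18 September 2034 (Mon); 25 September 2034 (Mon); 7 October 2034 (Sat); 9 October 2034 (Mon).
3 of the 4 holidays fall on weekdays; the rest are weekends and were already excluded.
Business days: 34 − 3 = 31.

31 working days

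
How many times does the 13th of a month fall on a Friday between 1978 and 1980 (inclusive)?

Friday-the-13ths by year:
1978: Jan, Oct
1979: Apr, Jul
1980: Jun

5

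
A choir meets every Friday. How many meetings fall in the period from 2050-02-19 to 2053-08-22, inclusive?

183

2050-02-19 is a Saturday.
That's 1281 days from start to end, counting both.
1281 = 7 × 183, so the span is exactly 183 full weeks.
Each full week contributes one Friday: 183 so far.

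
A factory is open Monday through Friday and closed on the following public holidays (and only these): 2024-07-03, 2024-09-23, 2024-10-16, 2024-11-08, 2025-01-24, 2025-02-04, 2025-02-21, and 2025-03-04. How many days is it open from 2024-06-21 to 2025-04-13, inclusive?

203

2024-06-21 is a Friday.
The range spans 297 days (inclusive of both endpoints).
297 = 7 × 42 + 3, so there are 42 full weeks plus 3 extra days.
Each full week contributes 5 weekdays (Mon–Fri): 42 × 5 = 210.
The 3 extra days are Friday, Saturday, Sunday — 1 of them qualifies.
Total: 210 + 1 = 211.
Holidays: 2024-07-03 (Wed); 2024-09-23 (Mon); 2024-10-16 (Wed); 2024-11-08 (Fri); 2025-01-24 (Fri); 2025-02-04 (Tue); 2025-02-21 (Fri); 2025-03-04 (Tue).
All 8 holidays fall on weekdays, so subtract 8.
Business days: 211 − 8 = 203.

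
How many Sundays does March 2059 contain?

5

Mar 1, 2059 is a Saturday.
From Mar 1, 2059 to Mar 31, 2059 is 31 days inclusive.
31 = 7 × 4 + 3, so there are 4 full weeks plus 3 extra days.
Each full week contributes one Sunday: 4 so far.
The 3 extra days are Sat, Sun, Mon — 1 of them qualifies.
Total: 4 + 1 = 5.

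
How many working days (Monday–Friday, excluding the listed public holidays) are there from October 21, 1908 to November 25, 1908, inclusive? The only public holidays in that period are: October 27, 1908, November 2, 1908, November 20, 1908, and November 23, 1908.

22

October 21, 1908 is a Wednesday.
From October 21, 1908 to November 25, 1908 is 36 days inclusive.
36 = 7 × 5 + 1, so there are 5 full weeks plus 1 extra day.
Each full week contributes 5 weekdays (Mon–Fri): 5 × 5 = 25.
The 1 extra day is Wednesday — 1 of them qualifies.
Total: 25 + 1 = 26.
Holidays: October 27, 1908 (Tue); November 2, 1908 (Mon); November 20, 1908 (Fri); November 23, 1908 (Mon).
All 4 holidays fall on weekdays, so subtract 4.
Business days: 26 − 4 = 22.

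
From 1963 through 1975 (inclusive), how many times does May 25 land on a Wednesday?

1

Day of week of May 25 in each year:
1963: Sat, 1964: Mon, 1965: Tue, 1966: Wed ✓, 1967: Thu, 1968: Sat, 1969: Sun, 1970: Mon, 1971: Tue, 1972: Thu, 1973: Fri, 1974: Sat, 1975: Sun
Wednesdays: 1966.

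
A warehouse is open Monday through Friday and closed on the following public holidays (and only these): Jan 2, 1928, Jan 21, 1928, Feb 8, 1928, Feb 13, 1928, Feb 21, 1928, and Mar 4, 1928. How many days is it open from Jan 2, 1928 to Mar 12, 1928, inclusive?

Jan 2, 1928 is a Monday.
From Jan 2, 1928 to Mar 12, 1928 is 71 days inclusive.
71 = 7 × 10 + 1, so there are 10 full weeks plus 1 extra day.
Each full week contributes 5 weekdays (Mon–Fri): 10 × 5 = 50.
The 1 extra day is Mon — 1 of them qualifies.
Total: 50 + 1 = 51.
Holidays: Jan 2, 1928 (Mon); Jan 21, 1928 (Sat); Feb 8, 1928 (Wed); Feb 13, 1928 (Mon); Feb 21, 1928 (Tue); Mar 4, 1928 (Sun).
4 of the 6 holidays fall on weekdays; the rest are weekends and were already excluded.
Business days: 51 − 4 = 47.

47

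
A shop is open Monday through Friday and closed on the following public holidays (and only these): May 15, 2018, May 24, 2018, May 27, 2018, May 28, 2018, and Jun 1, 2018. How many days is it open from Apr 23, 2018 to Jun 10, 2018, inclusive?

Apr 23, 2018 is a Monday.
From Apr 23, 2018 to Jun 10, 2018 is 49 days inclusive.
49 = 7 × 7, so the span is exactly 7 full weeks.
Each full week contributes 5 weekdays (Mon–Fri): 7 × 5 = 35.
Total: 35.
Holidays: May 15, 2018 (Tue); May 24, 2018 (Thu); May 27, 2018 (Sun); May 28, 2018 (Mon); Jun 1, 2018 (Fri).
4 of the 5 holidays fall on weekdays; the rest are weekends and were already excluded.
Business days: 35 − 4 = 31.

31 business days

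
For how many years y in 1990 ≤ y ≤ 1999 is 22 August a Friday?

1

Day of week of August 22 in each year:
1990: Wed, 1991: Thu, 1992: Sat, 1993: Sun, 1994: Mon, 1995: Tue, 1996: Thu, 1997: Fri ✓, 1998: Sat, 1999: Sun
Fridays: 1997.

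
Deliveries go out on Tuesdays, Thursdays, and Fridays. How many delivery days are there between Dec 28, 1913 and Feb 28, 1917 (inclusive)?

496

Dec 28, 1913 is a Sunday.
From Dec 28, 1913 to Feb 28, 1917 is 1159 days inclusive.
1159 = 7 × 165 + 4, so there are 165 full weeks plus 4 extra days.
Each full week contributes 3 days from the set (Tue, Thu, Fri): 165 × 3 = 495.
The 4 extra days are Sun, Mon, Tue, Wed — 1 of them qualifies.
Total: 495 + 1 = 496.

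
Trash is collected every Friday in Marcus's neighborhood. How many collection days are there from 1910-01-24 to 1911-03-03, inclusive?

58 Fridays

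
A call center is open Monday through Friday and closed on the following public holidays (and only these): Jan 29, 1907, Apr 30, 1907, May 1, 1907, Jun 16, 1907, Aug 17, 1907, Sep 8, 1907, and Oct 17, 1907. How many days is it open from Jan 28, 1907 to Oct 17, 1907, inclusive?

185

Jan 28, 1907 is a Monday.
That's 263 days from start to end, counting both.
263 = 7 × 37 + 4, so there are 37 full weeks plus 4 extra days.
Each full week contributes 5 weekdays (Mon–Fri): 37 × 5 = 185.
The 4 extra days are Monday, Tuesday, Wednesday, Thursday — 4 of them qualify.
Total: 185 + 4 = 189.
Holidays: Jan 29, 1907 (Tue); Apr 30, 1907 (Tue); May 1, 1907 (Wed); Jun 16, 1907 (Sun); Aug 17, 1907 (Sat); Sep 8, 1907 (Sun); Oct 17, 1907 (Thu).
4 of the 7 holidays fall on weekdays; the rest are weekends and were already excluded.
Business days: 189 − 4 = 185.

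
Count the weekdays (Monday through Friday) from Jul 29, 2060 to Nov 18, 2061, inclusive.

342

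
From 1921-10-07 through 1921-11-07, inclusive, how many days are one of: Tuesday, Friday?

1921-10-07 is a Friday.
From 1921-10-07 to 1921-11-07 is 32 days inclusive.
32 = 7 × 4 + 4, so there are 4 full weeks plus 4 extra days.
Each full week contributes 2 days from the set (Tue, Fri): 4 × 2 = 8.
The 4 extra days are Fri, Sat, Sun, Mon — 1 of them qualifies.
Total: 8 + 1 = 9.

9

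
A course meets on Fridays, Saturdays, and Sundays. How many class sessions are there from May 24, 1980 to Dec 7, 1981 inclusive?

May 24, 1980 is a Saturday.
From May 24, 1980 to Dec 7, 1981 is 563 days inclusive.
563 = 7 × 80 + 3, so there are 80 full weeks plus 3 extra days.
Each full week contributes 3 days from the set (Fri, Sat, Sun): 80 × 3 = 240.
The 3 extra days are Sat, Sun, Mon — 2 of them qualify.
Total: 240 + 2 = 242.

242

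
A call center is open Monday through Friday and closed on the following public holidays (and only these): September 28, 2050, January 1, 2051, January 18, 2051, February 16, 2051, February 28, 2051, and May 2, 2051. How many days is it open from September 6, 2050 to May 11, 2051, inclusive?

September 6, 2050 is a Tuesday.
The range spans 248 days (inclusive of both endpoints).
248 = 7 × 35 + 3, so there are 35 full weeks plus 3 extra days.
Each full week contributes 5 weekdays (Mon–Fri): 35 × 5 = 175.
The 3 extra days are Tue, Wed, Thu — 3 of them qualify.
Total: 175 + 3 = 178.
Holidays: September 28, 2050 (Wed); January 1, 2051 (Sun); January 18, 2051 (Wed); February 16, 2051 (Thu); February 28, 2051 (Tue); May 2, 2051 (Tue).
5 of the 6 holidays fall on weekdays; the rest are weekends and were already excluded.
Business days: 178 − 5 = 173.

173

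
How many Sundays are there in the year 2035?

52

1 January 2035 is a Monday.
The range spans 365 days (inclusive of both endpoints).
365 = 7 × 52 + 1, so there are 52 full weeks plus 1 extra day.
Each full week contributes one Sunday: 52 so far.
The 1 extra day is Monday — none qualify.
Total: 52 + 0 = 52.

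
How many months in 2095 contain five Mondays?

4

A month has five Mondays exactly when Monday falls within its first (length − 28) days.
Jan: 31 days, starts Sat → 5 of Sat, Sun, Mon ✓
Feb: 28 days, starts Tue → 5 of (none)
Mar: 31 days, starts Tue → 5 of Tue, Wed, Thu
Apr: 30 days, starts Fri → 5 of Fri, Sat
May: 31 days, starts Sun → 5 of Sun, Mon, Tue ✓
Jun: 30 days, starts Wed → 5 of Wed, Thu
Jul: 31 days, starts Fri → 5 of Fri, Sat, Sun
Aug: 31 days, starts Mon → 5 of Mon, Tue, Wed ✓
Sep: 30 days, starts Thu → 5 of Thu, Fri
Oct: 31 days, starts Sat → 5 of Sat, Sun, Mon ✓
Nov: 30 days, starts Tue → 5 of Tue, Wed
Dec: 31 days, starts Thu → 5 of Thu, Fri, Sat
Months with five Mondays: Jan, May, Aug, Oct.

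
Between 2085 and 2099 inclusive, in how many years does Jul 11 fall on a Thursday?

Day of week of July 11 in each year:
2085: Wed, 2086: Thu ✓, 2087: Fri, 2088: Sun, 2089: Mon, 2090: Tue, 2091: Wed, 2092: Fri, 2093: Sat, 2094: Sun, 2095: Mon, 2096: Wed, 2097: Thu ✓, 2098: Fri, 2099: Sat
Thursdays: 2086, 2097.

2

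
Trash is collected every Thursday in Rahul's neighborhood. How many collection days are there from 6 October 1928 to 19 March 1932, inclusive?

180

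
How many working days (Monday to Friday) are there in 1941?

1 January 1941 is a Wednesday.
From 1 January 1941 to 31 December 1941 is 365 days inclusive.
365 = 7 × 52 + 1, so there are 52 full weeks plus 1 extra day.
Each full week contributes 5 weekdays (Mon–Fri): 52 × 5 = 260.
The 1 extra day is Wednesday — 1 of them qualifies.
Total: 260 + 1 = 261.

261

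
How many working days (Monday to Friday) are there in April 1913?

April 1, 1913 is a Tuesday.
The range spans 30 days (inclusive of both endpoints).
30 = 7 × 4 + 2, so there are 4 full weeks plus 2 extra days.
Each full week contributes 5 weekdays (Mon–Fri): 4 × 5 = 20.
The 2 extra days are Tuesday, Wednesday — 2 of them qualify.
Total: 20 + 2 = 22.

22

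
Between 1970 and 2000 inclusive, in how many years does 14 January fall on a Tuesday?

4

Day of week of January 14 in each year:
1970: Wed, 1971: Thu, 1972: Fri, 1973: Sun, 1974: Mon, 1975: Tue ✓, 1976: Wed, 1977: Fri, 1978: Sat, 1979: Sun, 1980: Mon, 1981: Wed, 1982: Thu, 1983: Fri, 1984: Sat, 1985: Mon, 1986: Tue ✓, 1987: Wed, 1988: Thu, 1989: Sat, 1990: Sun, 1991: Mon, 1992: Tue ✓, 1993: Thu, 1994: Fri, 1995: Sat, 1996: Sun, 1997: Tue ✓, 1998: Wed, 1999: Thu, 2000: Fri
Tuesdays: 1975, 1986, 1992, 1997.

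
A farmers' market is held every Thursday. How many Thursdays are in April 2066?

April 1, 2066 is a Thursday.
The range spans 30 days (inclusive of both endpoints).
30 = 7 × 4 + 2, so there are 4 full weeks plus 2 extra days.
Each full week contributes one Thursday: 4 so far.
The 2 extra days are Thursday, Friday — 1 of them qualifies.
Total: 4 + 1 = 5.

5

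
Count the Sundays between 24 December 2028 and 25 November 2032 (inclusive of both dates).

205 Sundays

24 December 2028 is a Sunday.
That's 1433 days from start to end, counting both.
1433 = 7 × 204 + 5, so there are 204 full weeks plus 5 extra days.
Each full week contributes one Sunday: 204 so far.
The 5 extra days are Sun, Mon, Tue, Wed, Thu — 1 of them qualifies.
Total: 204 + 1 = 205.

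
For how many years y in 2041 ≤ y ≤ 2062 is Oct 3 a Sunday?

Day of week of October 3 in each year:
2041: Thu, 2042: Fri, 2043: Sat, 2044: Mon, 2045: Tue, 2046: Wed, 2047: Thu, 2048: Sat, 2049: Sun ✓, 2050: Mon, 2051: Tue, 2052: Thu, 2053: Fri, 2054: Sat, 2055: Sun ✓, 2056: Tue, 2057: Wed, 2058: Thu, 2059: Fri, 2060: Sun ✓, 2061: Mon, 2062: Tue
Sundays: 2049, 2055, 2060.

3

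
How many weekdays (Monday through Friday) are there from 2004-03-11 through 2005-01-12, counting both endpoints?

220 weekdays

2004-03-11 is a Thursday.
The range spans 308 days (inclusive of both endpoints).
308 = 7 × 44, so the span is exactly 44 full weeks.
Each full week contributes 5 weekdays (Mon–Fri): 44 × 5 = 220.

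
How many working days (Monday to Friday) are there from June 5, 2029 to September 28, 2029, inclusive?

84 weekdays

June 5, 2029 is a Tuesday.
From June 5, 2029 to September 28, 2029 is 116 days inclusive.
116 = 7 × 16 + 4, so there are 16 full weeks plus 4 extra days.
Each full week contributes 5 weekdays (Mon–Fri): 16 × 5 = 80.
The 4 extra days are Tue, Wed, Thu, Fri — 4 of them qualify.
Total: 80 + 4 = 84.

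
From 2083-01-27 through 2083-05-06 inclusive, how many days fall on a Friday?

14 Fridays

2083-01-27 is a Wednesday.
That's 100 days from start to end, counting both.
100 = 7 × 14 + 2, so there are 14 full weeks plus 2 extra days.
Each full week contributes one Friday: 14 so far.
The 2 extra days are Wed, Thu — none qualify.
Total: 14 + 0 = 14.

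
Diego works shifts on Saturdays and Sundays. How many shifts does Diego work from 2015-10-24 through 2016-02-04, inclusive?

30

2015-10-24 is a Saturday.
The range spans 104 days (inclusive of both endpoints).
104 = 7 × 14 + 6, so there are 14 full weeks plus 6 extra days.
Each full week contributes 2 days from the set (Sat, Sun): 14 × 2 = 28.
The 6 extra days are Sat, Sun, Mon, Tue, Wed, Thu — 2 of them qualify.
Total: 28 + 2 = 30.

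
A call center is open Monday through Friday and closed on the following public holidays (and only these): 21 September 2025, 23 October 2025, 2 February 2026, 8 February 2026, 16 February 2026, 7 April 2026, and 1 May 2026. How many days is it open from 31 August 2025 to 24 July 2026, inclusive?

230 business days

31 August 2025 is a Sunday.
From 31 August 2025 to 24 July 2026 is 328 days inclusive.
328 = 7 × 46 + 6, so there are 46 full weeks plus 6 extra days.
Each full week contributes 5 weekdays (Mon–Fri): 46 × 5 = 230.
The 6 extra days are Sun, Mon, Tue, Wed, Thu, Fri — 5 of them qualify.
Total: 230 + 5 = 235.
Holidays: 21 September 2025 (Sun); 23 October 2025 (Thu); 2 February 2026 (Mon); 8 February 2026 (Sun); 16 February 2026 (Mon); 7 April 2026 (Tue); 1 May 2026 (Fri).
5 of the 7 holidays fall on weekdays; the rest are weekends and were already excluded.
Business days: 235 − 5 = 230.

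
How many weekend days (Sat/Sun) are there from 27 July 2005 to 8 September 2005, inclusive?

27 July 2005 is a Wednesday.
That's 44 days from start to end, counting both.
44 = 7 × 6 + 2, so there are 6 full weeks plus 2 extra days.
Each full week contributes 2 weekend days (Sat, Sun): 6 × 2 = 12.
The 2 extra days are Wed, Thu — none qualify.
Total: 12 + 0 = 12.

12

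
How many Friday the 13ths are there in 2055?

1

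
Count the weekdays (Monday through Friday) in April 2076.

22

April 1, 2076 is a Wednesday.
That's 30 days from start to end, counting both.
30 = 7 × 4 + 2, so there are 4 full weeks plus 2 extra days.
Each full week contributes 5 weekdays (Mon–Fri): 4 × 5 = 20.
The 2 extra days are Wed, Thu — 2 of them qualify.
Total: 20 + 2 = 22.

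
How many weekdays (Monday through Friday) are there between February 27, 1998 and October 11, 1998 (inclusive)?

161 weekdays

February 27, 1998 is a Friday.
From February 27, 1998 to October 11, 1998 is 227 days inclusive.
227 = 7 × 32 + 3, so there are 32 full weeks plus 3 extra days.
Each full week contributes 5 weekdays (Mon–Fri): 32 × 5 = 160.
The 3 extra days are Fri, Sat, Sun — 1 of them qualifies.
Total: 160 + 1 = 161.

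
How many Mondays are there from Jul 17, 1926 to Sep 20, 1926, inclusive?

10

Jul 17, 1926 is a Saturday.
From Jul 17, 1926 to Sep 20, 1926 is 66 days inclusive.
66 = 7 × 9 + 3, so there are 9 full weeks plus 3 extra days.
Each full week contributes one Monday: 9 so far.
The 3 extra days are Sat, Sun, Mon — 1 of them qualifies.
Total: 9 + 1 = 10.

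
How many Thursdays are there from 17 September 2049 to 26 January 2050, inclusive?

17 September 2049 is a Friday.
From 17 September 2049 to 26 January 2050 is 132 days inclusive.
132 = 7 × 18 + 6, so there are 18 full weeks plus 6 extra days.
Each full week contributes one Thursday: 18 so far.
The 6 extra days are Fri, Sat, Sun, Mon, Tue, Wed — none qualify.
Total: 18 + 0 = 18.

18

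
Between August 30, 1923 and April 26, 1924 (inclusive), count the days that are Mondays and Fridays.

69

August 30, 1923 is a Thursday.
That's 241 days from start to end, counting both.
241 = 7 × 34 + 3, so there are 34 full weeks plus 3 extra days.
Each full week contributes 2 days from the set (Mon, Fri): 34 × 2 = 68.
The 3 extra days are Thu, Fri, Sat — 1 of them qualifies.
Total: 68 + 1 = 69.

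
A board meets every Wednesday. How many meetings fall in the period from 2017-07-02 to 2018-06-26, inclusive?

2017-07-02 is a Sunday.
That's 360 days from start to end, counting both.
360 = 7 × 51 + 3, so there are 51 full weeks plus 3 extra days.
Each full week contributes one Wednesday: 51 so far.
The 3 extra days are Sun, Mon, Tue — none qualify.
Total: 51 + 0 = 51.

51 Wednesdays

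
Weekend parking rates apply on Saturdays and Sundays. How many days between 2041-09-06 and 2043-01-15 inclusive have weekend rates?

142

2041-09-06 is a Friday.
That's 497 days from start to end, counting both.
497 = 7 × 71, so the span is exactly 71 full weeks.
Each full week contributes 2 weekend days (Sat, Sun): 71 × 2 = 142.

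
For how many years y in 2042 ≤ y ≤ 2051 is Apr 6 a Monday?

Day of week of April 6 in each year:
2042: Sun, 2043: Mon ✓, 2044: Wed, 2045: Thu, 2046: Fri, 2047: Sat, 2048: Mon ✓, 2049: Tue, 2050: Wed, 2051: Thu
Mondays: 2043, 2048.

2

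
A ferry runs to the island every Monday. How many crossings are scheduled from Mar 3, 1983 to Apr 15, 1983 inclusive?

Mar 3, 1983 is a Thursday.
The range spans 44 days (inclusive of both endpoints).
44 = 7 × 6 + 2, so there are 6 full weeks plus 2 extra days.
Each full week contributes one Monday: 6 so far.
The 2 extra days are Thursday, Friday — none qualify.
Total: 6 + 0 = 6.

6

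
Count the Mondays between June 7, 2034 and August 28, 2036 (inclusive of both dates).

116

June 7, 2034 is a Wednesday.
From June 7, 2034 to August 28, 2036 is 814 days inclusive.
814 = 7 × 116 + 2, so there are 116 full weeks plus 2 extra days.
Each full week contributes one Monday: 116 so far.
The 2 extra days are Wed, Thu — none qualify.
Total: 116 + 0 = 116.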